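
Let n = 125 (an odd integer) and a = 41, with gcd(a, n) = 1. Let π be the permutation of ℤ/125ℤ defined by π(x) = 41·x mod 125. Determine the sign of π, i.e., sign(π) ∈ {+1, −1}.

+1

Start at x=76: 76 → 116 → 6 → 121 → 86 → 26 → 66 → … (one orbit).
13 cycles of lengths [25, 25, 25, 25, 5, 5, 5, 5, 1, 1, 1, 1, 1].
n − c = 125 − 13 = 112; sign = (−1)^112 = +1.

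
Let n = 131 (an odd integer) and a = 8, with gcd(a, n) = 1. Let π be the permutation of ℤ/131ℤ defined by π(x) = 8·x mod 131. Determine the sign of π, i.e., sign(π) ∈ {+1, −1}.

-1

Trace 116: π^k(116) = [116, 11, 88, 49, 130, 123, 67] for k=0..6.
2 cycles of lengths [130, 1].
With 2 cycles on 131 points, sign = (−1)^{131−2} = -1.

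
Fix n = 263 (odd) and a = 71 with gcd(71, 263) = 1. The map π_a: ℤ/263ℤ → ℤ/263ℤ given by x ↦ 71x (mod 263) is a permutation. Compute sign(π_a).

Start at x=211: 211 → 253 → 79 → 86 → 57 → 102 → 141 → … (one orbit).
Decompose π into cycles: lengths [262, 1] (2 cycles, including the fixed point 0).
With 2 cycles on 263 points, sign = (−1)^{263−2} = -1.
Via Zolotarev, sign(π_{71}) = (71|263) = -1.

-1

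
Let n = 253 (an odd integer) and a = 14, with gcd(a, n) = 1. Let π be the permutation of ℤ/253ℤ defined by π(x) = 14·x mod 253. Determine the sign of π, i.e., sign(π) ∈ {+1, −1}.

-1

Orbit of 229 under x↦14x: [229, 170, 103, 177, 201, 31, 181]… (length divides ord_253(14)).
Cycle lengths of π_14 on ℤ/253ℤ: [110, 110, 22, 5, 5, 1]; 6 cycles in total.
Σ(ℓ_i−1) = 253−6 = 247; sign = (−1)^247 = -1.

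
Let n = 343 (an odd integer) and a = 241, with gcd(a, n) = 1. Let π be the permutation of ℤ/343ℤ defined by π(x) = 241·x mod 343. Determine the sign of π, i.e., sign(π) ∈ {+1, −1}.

Orbit of 243 under x↦241x: [243, 253, 262, 30, 27, 333, 334]… (length divides ord_343(241)).
Cycle type of π: 294 + 42 + 6 + 1; total 4 cycles.
Σ(ℓ_i−1) = 343−4 = 339; sign = (−1)^339 = -1.

-1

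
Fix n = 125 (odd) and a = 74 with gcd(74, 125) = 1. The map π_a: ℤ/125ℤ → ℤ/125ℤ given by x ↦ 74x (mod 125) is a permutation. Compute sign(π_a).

+1

Orbit of 74 under x↦74x: [74, 101, 99, 76, 124, 51, 24]… (length divides ord_125(74)).
π_74 has 23 disjoint cycles with lengths [10, 10, 10, 10, 10, 10, 10, 10, 10, 10, 2, 2, 2, 2, 2, 2, 2, 2, 2, 2, 2, 2, 1] on {0,…,124}.
Σ(ℓ_i−1) = 125−23 = 102; sign = (−1)^102 = +1.
Zolotarev: (74|125) = +1, matching the cycle-count sign.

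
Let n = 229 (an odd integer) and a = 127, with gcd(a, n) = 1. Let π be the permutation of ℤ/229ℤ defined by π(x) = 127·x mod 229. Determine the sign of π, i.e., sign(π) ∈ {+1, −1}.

Orbit of 181 under x↦127x: [181, 87, 57, 140, 147, 120, 126]… (length divides ord_229(127)).
The orbit structure of x ↦ 127x mod 229: 2 orbits of sizes [228, 1].
sign(π) = (−1)^{n − #cycles} = (−1)^{229−2} = (−1)^227 = -1.
Zolotarev: (127|229) = -1, matching the cycle-count sign.

-1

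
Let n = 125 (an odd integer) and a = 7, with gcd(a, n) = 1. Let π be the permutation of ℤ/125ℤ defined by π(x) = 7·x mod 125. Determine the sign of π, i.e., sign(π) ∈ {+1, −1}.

-1

Trace 93: π^k(93) = [93, 26, 57, 24, 43, 51, 107] for k=0..6.
Cycle type of π: 20×5 + 4×6 + 1; total 12 cycles.
12 cycles on 125: each ℓ→(−1)^(ℓ−1), product (−1)^113 = -1.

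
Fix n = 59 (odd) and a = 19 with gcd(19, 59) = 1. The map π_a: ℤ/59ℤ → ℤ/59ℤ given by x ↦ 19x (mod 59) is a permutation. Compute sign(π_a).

Orbit of 49 under x↦19x: [49, 46, 48, 27, 41, 12, 51]… (length divides ord_59(19)).
Decompose π into cycles: lengths [29, 29, 1] (3 cycles, including the fixed point 0).
sign(π) = (−1)^{n − #cycles} = (−1)^{59−3} = (−1)^56 = +1.

+1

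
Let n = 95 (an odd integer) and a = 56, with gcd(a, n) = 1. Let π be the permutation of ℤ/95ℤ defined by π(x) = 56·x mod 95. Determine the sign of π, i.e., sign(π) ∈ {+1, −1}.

-1

Orbit of 1 under x↦56x: [1, 56]… (length divides ord_95(56)).
Cycle type of π: 2×45 + 1×5; total 50 cycles.
sign(π) = (−1)^{n − #cycles} = (−1)^{95−50} = (−1)^45 = -1.
(56|95)_J = -1 (Zolotarev's lemma cross-check).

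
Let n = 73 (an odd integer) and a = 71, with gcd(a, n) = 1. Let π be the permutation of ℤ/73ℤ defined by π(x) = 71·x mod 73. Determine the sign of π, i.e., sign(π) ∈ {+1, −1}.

Start at x=55: 55 → 36 → 1 → 71 → 4 → 65 → 16 → … (one orbit).
Cycle type of π: 18×4 + 1; total 5 cycles.
Σ(ℓ_i−1) = 73−5 = 68; sign = (−1)^68 = +1.
Via Zolotarev, sign(π_{71}) = (71|73) = +1.

+1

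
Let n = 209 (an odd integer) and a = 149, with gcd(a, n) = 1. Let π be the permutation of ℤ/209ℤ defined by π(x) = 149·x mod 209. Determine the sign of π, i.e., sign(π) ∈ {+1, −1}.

-1

Orbit of 194 under x↦149x: [194, 64, 131, 82, 96, 92, 123]… (length divides ord_209(149)).
The orbit structure of x ↦ 149x mod 209: 6 orbits of sizes [90, 90, 10, 9, 9, 1].
Σ(ℓ_i−1) = 209−6 = 203; sign = (−1)^203 = -1.
Zolotarev: (149|209) = -1, matching the cycle-count sign.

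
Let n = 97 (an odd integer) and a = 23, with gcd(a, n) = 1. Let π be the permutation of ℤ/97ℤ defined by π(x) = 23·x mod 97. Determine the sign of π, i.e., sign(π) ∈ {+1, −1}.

-1

Start at x=61: 61 → 45 → 65 → 40 → 47 → 14 → 31 → … (one orbit).
2 cycles of lengths [96, 1].
Σ(ℓ_i−1) = 97−2 = 95; sign = (−1)^95 = -1.
(23|97)_J = -1 (Zolotarev's lemma cross-check).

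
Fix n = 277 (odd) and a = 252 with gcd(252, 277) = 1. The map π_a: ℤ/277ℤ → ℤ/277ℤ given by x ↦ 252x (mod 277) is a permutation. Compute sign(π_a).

+1

Start at x=156: 156 → 255 → 273 → 100 → 270 → 175 → 57 → … (one orbit).
π_252 has 5 disjoint cycles with lengths [69, 69, 69, 69, 1] on {0,…,276}.
277 − 5 = 272 transpositions; sign(π) = (−1)^272 = +1.
The Jacobi symbol (252|277) = +1 (Zolotarev) agrees.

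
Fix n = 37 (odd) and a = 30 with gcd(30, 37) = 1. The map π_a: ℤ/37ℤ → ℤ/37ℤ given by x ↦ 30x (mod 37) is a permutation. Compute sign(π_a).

Orbit of 36 under x↦30x: [36, 7, 25, 10, 4, 9, 11]… (length divides ord_37(30)).
Cycle lengths of π_30 on ℤ/37ℤ: [18, 18, 1]; 3 cycles in total.
Σ(ℓ_i−1) = 37−3 = 34; sign = (−1)^34 = +1.

+1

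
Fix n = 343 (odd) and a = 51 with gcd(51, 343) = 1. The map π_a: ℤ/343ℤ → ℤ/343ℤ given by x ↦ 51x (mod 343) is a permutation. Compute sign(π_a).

+1

Start at x=32: 32 → 260 → 226 → 207 → 267 → 240 → 235 → … (one orbit).
Decompose π into cycles: lengths [147, 147, 21, 21, 3, 3, 1] (7 cycles, including the fixed point 0).
343 − 7 = 336 transpositions; sign(π) = (−1)^336 = +1.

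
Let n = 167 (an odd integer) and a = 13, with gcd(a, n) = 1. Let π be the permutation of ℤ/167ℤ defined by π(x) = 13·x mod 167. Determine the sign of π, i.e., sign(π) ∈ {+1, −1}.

-1

Orbit of 154 under x↦13x: [154, 165, 141, 163, 115, 159, 63]… (length divides ord_167(13)).
Cycle type of π: 166 + 1; total 2 cycles.
n − c = 167 − 2 = 165; sign = (−1)^165 = -1.
Via Zolotarev, sign(π_{13}) = (13|167) = -1.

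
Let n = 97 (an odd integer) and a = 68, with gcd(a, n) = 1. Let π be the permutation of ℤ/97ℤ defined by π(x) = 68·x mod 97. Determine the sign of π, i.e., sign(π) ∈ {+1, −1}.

-1

Start at x=71: 71 → 75 → 56 → 25 → 51 → 73 → 17 → … (one orbit).
2 cycles of lengths [96, 1].
Σ(ℓ_i−1) = 97−2 = 95; sign = (−1)^95 = -1.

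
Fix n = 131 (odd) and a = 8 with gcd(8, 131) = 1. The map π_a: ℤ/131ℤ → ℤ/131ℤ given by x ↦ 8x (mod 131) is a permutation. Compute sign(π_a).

-1

Orbit of 85 under x↦8x: [85, 25, 69, 28, 93, 89, 57]… (length divides ord_131(8)).
Cycle lengths of π_8 on ℤ/131ℤ: [130, 1]; 2 cycles in total.
n − c = 131 − 2 = 129; sign = (−1)^129 = -1.
Zolotarev: (8|131) = -1, matching the cycle-count sign.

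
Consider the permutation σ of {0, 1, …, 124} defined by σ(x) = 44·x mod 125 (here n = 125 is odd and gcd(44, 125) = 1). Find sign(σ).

Trace 44: π^k(44) = [44, 61, 59, 96, 99, 106, 39] for k=0..6.
7 cycles of lengths [50, 50, 10, 10, 2, 2, 1].
Σ(ℓ_i−1) = 125−7 = 118; sign = (−1)^118 = +1.

+1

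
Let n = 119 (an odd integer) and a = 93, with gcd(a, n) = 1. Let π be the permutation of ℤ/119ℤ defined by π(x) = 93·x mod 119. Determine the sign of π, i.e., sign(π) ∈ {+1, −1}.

+1

Trace 1: π^k(1) = [1, 93, 81, 36, 16, 60, 106] for k=0..6.
9 cycles of lengths [24, 24, 24, 24, 8, 8, 3, 3, 1].
9 cycles on 119: each ℓ→(−1)^(ℓ−1), product (−1)^110 = +1.
(93|119)_J = +1 (Zolotarev's lemma cross-check).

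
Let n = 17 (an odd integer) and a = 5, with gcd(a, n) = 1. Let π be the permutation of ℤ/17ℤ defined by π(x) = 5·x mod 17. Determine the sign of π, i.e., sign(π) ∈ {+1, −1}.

-1

Start at x=9: 9 → 11 → 4 → 3 → 15 → 7 → 1 → … (one orbit).
2 cycles of lengths [16, 1].
2 cycles on 17: each ℓ→(−1)^(ℓ−1), product (−1)^15 = -1.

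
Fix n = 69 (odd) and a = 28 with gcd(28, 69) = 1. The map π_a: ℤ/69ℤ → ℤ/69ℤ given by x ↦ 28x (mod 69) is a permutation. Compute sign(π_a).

-1

Start at x=64: 64 → 67 → 13 → 19 → 49 → 61 → 52 → … (one orbit).
Cycle lengths of π_28 on ℤ/69ℤ: [22, 22, 22, 1, 1, 1]; 6 cycles in total.
With 6 cycles on 69 points, sign = (−1)^{69−6} = -1.
Via Zolotarev, sign(π_{28}) = (28|69) = -1.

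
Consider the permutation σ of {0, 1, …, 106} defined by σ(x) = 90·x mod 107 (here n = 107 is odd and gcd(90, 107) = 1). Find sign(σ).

+1

Start at x=25: 25 → 3 → 56 → 11 → 27 → 76 → 99 → … (one orbit).
Cycle type of π: 53×2 + 1; total 3 cycles.
sign(π) = (−1)^{n − #cycles} = (−1)^{107−3} = (−1)^104 = +1.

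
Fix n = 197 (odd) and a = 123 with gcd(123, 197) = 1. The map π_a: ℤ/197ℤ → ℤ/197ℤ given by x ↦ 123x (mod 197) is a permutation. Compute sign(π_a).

Trace 150: π^k(150) = [150, 129, 107, 159, 54, 141, 7] for k=0..6.
2 cycles of lengths [196, 1].
2 cycles on 197: each ℓ→(−1)^(ℓ−1), product (−1)^195 = -1.

-1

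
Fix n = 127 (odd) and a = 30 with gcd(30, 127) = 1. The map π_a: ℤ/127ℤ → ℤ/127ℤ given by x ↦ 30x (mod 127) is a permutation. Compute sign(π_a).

+1

Orbit of 74 under x↦30x: [74, 61, 52, 36, 64, 15, 69]… (length divides ord_127(30)).
Decompose π into cycles: lengths [63, 63, 1] (3 cycles, including the fixed point 0).
With 3 cycles on 127 points, sign = (−1)^{127−3} = +1.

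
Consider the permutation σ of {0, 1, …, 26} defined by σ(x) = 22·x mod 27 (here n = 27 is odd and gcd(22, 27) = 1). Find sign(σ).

Trace 22: π^k(22) = [22, 25, 10, 4, 7, 19, 13] for k=0..6.
π_22 has 7 disjoint cycles with lengths [9, 9, 3, 3, 1, 1, 1] on {0,…,26}.
27 − 7 = 20 transpositions; sign(π) = (−1)^20 = +1.
The Jacobi symbol (22|27) = +1 (Zolotarev) agrees.

+1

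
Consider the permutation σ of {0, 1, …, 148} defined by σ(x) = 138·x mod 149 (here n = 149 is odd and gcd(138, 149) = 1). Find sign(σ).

-1

Orbit of 21 under x↦138x: [21, 67, 8, 61, 74, 80, 14]… (length divides ord_149(138)).
Cycle lengths of π_138 on ℤ/149ℤ: [148, 1]; 2 cycles in total.
sign(π) = (−1)^{n − #cycles} = (−1)^{149−2} = (−1)^147 = -1.
Check: (138/149) = -1 by Zolotarev.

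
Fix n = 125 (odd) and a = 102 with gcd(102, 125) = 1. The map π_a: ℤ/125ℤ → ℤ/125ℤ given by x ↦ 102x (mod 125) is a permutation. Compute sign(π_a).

-1

Trace 97: π^k(97) = [97, 19, 63, 51, 77, 104, 108] for k=0..6.
Decompose π into cycles: lengths [100, 20, 4, 1] (4 cycles, including the fixed point 0).
With 4 cycles on 125 points, sign = (−1)^{125−4} = -1.
Zolotarev: (102|125) = -1, matching the cycle-count sign.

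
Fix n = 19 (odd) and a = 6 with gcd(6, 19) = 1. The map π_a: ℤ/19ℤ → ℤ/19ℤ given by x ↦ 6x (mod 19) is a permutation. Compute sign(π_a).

+1

Trace 4: π^k(4) = [4, 5, 11, 9, 16, 1, 6] for k=0..6.
Cycle type of π: 9×2 + 1; total 3 cycles.
3 cycles on 19: each ℓ→(−1)^(ℓ−1), product (−1)^16 = +1.
Zolotarev: (6|19) = +1, matching the cycle-count sign.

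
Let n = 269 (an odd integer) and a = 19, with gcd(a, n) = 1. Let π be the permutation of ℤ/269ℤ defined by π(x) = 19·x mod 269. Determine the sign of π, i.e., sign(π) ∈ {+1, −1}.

Trace 52: π^k(52) = [52, 181, 211, 243, 44, 29, 13] for k=0..6.
Cycle type of π: 268 + 1; total 2 cycles.
With 2 cycles on 269 points, sign = (−1)^{269−2} = -1.
Zolotarev: (19|269) = -1, matching the cycle-count sign.

-1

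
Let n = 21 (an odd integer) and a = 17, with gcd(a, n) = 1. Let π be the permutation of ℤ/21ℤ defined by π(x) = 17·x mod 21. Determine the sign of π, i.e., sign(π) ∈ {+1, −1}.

Orbit of 4 under x↦17x: [4, 5, 1, 17, 16, 20]… (length divides ord_21(17)).
π_17 has 5 disjoint cycles with lengths [6, 6, 6, 2, 1] on {0,…,20}.
With 5 cycles on 21 points, sign = (−1)^{21−5} = +1.

+1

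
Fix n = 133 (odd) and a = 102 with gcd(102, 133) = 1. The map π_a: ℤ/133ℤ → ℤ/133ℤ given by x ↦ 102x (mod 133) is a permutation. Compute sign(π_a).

+1

Orbit of 1 under x↦102x: [1, 102, 30]… (length divides ord_133(102)).
π_102 has 45 disjoint cycles with lengths [3, 3, 3, 3, 3, 3, 3, 3, 3, 3, 3, 3, 3, 3, 3, 3, 3, 3, 3, 3, 3, 3, 3, 3, 3, 3, 3, 3, 3, 3, 3, 3, 3, 3, 3, 3, 3, 3, 3, 3, 3, 3, 3, 3, 1] on {0,…,132}.
45 cycles on 133: each ℓ→(−1)^(ℓ−1), product (−1)^88 = +1.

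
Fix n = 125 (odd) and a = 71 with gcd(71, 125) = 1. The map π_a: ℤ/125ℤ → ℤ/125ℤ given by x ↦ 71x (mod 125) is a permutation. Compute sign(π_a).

+1

Orbit of 51 under x↦71x: [51, 121, 91, 86, 106, 26, 96]… (length divides ord_125(71)).
π_71 has 13 disjoint cycles with lengths [25, 25, 25, 25, 5, 5, 5, 5, 1, 1, 1, 1, 1] on {0,…,124}.
125 − 13 = 112 transpositions; sign(π) = (−1)^112 = +1.
Via Zolotarev, sign(π_{71}) = (71|125) = +1.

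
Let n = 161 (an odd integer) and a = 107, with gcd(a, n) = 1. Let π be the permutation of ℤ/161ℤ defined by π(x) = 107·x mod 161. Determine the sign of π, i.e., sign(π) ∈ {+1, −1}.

-1

Trace 18: π^k(18) = [18, 155, 2, 53, 36, 149, 4] for k=0..6.
Decompose π into cycles: lengths [66, 66, 22, 3, 3, 1] (6 cycles, including the fixed point 0).
Σ(ℓ_i−1) = 161−6 = 155; sign = (−1)^155 = -1.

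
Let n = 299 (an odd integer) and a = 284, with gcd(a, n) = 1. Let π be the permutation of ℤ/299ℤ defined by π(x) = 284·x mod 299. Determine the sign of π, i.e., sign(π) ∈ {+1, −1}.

Orbit of 279 under x↦284x: [279, 1, 284, 225, 213, 94, 85]… (length divides ord_299(284)).
The orbit structure of x ↦ 284x mod 299: 6 orbits of sizes [132, 132, 12, 11, 11, 1].
6 cycles on 299: each ℓ→(−1)^(ℓ−1), product (−1)^293 = -1.
Via Zolotarev, sign(π_{284}) = (284|299) = -1.

-1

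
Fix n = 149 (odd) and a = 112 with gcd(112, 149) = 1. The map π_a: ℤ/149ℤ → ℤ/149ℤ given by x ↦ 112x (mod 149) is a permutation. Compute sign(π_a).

+1

Trace 4: π^k(4) = [4, 1, 112, 28, 7, 39, 47] for k=0..6.
3 cycles of lengths [74, 74, 1].
sign(π) = (−1)^{n − #cycles} = (−1)^{149−3} = (−1)^146 = +1.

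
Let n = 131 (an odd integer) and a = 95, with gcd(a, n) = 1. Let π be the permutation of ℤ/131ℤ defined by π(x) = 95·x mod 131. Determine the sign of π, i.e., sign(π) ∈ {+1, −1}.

-1

Trace 9: π^k(9) = [9, 69, 5, 82, 61, 31, 63] for k=0..6.
Cycle lengths of π_95 on ℤ/131ℤ: [130, 1]; 2 cycles in total.
sign(π) = (−1)^{n − #cycles} = (−1)^{131−2} = (−1)^129 = -1.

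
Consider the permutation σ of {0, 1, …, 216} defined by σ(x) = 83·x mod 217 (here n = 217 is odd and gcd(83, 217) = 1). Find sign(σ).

+1

Trace 64: π^k(64) = [64, 104, 169, 139, 36, 167, 190] for k=0..6.
Cycle type of π: 30×7 + 2×3 + 1; total 11 cycles.
sign(π) = (−1)^{n − #cycles} = (−1)^{217−11} = (−1)^206 = +1.
Zolotarev: (83|217) = +1, matching the cycle-count sign.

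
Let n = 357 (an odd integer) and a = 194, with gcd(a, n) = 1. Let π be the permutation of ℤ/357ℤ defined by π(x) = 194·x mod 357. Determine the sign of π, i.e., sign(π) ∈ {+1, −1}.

-1

Start at x=227: 227 → 127 → 5 → 256 → 41 → 100 → 122 → … (one orbit).
Cycle type of π: 48×6 + 16×3 + 6×3 + 2 + 1; total 14 cycles.
Σ(ℓ_i−1) = 357−14 = 343; sign = (−1)^343 = -1.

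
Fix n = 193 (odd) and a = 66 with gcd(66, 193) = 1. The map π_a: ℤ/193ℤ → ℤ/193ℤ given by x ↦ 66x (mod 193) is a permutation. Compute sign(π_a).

-1

Orbit of 5 under x↦66x: [5, 137, 164, 16, 91, 23, 167]… (length divides ord_193(66)).
Cycle type of π: 192 + 1; total 2 cycles.
2 cycles on 193: each ℓ→(−1)^(ℓ−1), product (−1)^191 = -1.
(66|193)_J = -1 (Zolotarev's lemma cross-check).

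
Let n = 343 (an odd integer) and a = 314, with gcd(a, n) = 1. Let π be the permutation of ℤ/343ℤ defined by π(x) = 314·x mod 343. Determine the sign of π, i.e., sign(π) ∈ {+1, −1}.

Start at x=106: 106 → 13 → 309 → 300 → 218 → 195 → 176 → … (one orbit).
Decompose π into cycles: lengths [98, 98, 98, 14, 14, 14, 2, 2, 2, 1] (10 cycles, including the fixed point 0).
With 10 cycles on 343 points, sign = (−1)^{343−10} = -1.
Check: (314/343) = -1 by Zolotarev.

-1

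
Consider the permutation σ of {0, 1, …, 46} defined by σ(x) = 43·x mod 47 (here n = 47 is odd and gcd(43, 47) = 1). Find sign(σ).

Start at x=36: 36 → 44 → 12 → 46 → 4 → 31 → 17 → … (one orbit).
Cycle lengths of π_43 on ℤ/47ℤ: [46, 1]; 2 cycles in total.
n − c = 47 − 2 = 45; sign = (−1)^45 = -1.

-1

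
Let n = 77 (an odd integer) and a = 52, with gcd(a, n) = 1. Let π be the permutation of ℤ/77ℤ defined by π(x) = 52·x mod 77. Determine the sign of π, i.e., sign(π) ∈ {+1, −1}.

+1

Trace 54: π^k(54) = [54, 36, 24, 16, 62, 67, 19] for k=0..6.
The orbit structure of x ↦ 52x mod 77: 5 orbits of sizes [30, 30, 10, 6, 1].
sign(π) = (−1)^{n − #cycles} = (−1)^{77−5} = (−1)^72 = +1.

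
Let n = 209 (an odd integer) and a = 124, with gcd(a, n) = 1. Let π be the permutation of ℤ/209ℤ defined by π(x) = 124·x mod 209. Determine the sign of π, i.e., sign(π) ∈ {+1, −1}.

-1

Start at x=12: 12 → 25 → 174 → 49 → 15 → 188 → 113 → … (one orbit).
Cycle type of π: 90×2 + 18 + 5×2 + 1; total 6 cycles.
209 − 6 = 203 transpositions; sign(π) = (−1)^203 = -1.
Zolotarev: (124|209) = -1, matching the cycle-count sign.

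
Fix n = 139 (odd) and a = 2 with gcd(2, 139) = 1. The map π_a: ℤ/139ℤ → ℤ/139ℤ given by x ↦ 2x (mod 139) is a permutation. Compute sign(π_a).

Start at x=112: 112 → 85 → 31 → 62 → 124 → 109 → 79 → … (one orbit).
Decompose π into cycles: lengths [138, 1] (2 cycles, including the fixed point 0).
n − c = 139 − 2 = 137; sign = (−1)^137 = -1.
Check: (2/139) = -1 by Zolotarev.

-1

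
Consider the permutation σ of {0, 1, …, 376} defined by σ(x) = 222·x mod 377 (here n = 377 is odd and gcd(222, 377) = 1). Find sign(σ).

Start at x=209: 209 → 27 → 339 → 235 → 144 → 300 → 248 → … (one orbit).
Decompose π into cycles: lengths [28, 28, 28, 28, 28, 28, 28, 28, 28, 28, 28, 28, 28, 1, 1, 1, 1, 1, 1, 1, 1, 1, 1, 1, 1, 1] (26 cycles, including the fixed point 0).
sign(π) = (−1)^{n − #cycles} = (−1)^{377−26} = (−1)^351 = -1.

-1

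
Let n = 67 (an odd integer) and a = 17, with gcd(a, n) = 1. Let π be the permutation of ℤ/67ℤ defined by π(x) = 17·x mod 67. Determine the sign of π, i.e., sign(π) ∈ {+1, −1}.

Orbit of 9 under x↦17x: [9, 19, 55, 64, 16, 4, 1]… (length divides ord_67(17)).
π_17 has 3 disjoint cycles with lengths [33, 33, 1] on {0,…,66}.
n − c = 67 − 3 = 64; sign = (−1)^64 = +1.

+1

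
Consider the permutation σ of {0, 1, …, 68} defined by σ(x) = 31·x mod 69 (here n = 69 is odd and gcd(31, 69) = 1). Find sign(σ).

Trace 58: π^k(58) = [58, 4, 55, 49, 1, 31, 64] for k=0..6.
Cycle lengths of π_31 on ℤ/69ℤ: [11, 11, 11, 11, 11, 11, 1, 1, 1]; 9 cycles in total.
sign(π) = (−1)^{n − #cycles} = (−1)^{69−9} = (−1)^60 = +1.

+1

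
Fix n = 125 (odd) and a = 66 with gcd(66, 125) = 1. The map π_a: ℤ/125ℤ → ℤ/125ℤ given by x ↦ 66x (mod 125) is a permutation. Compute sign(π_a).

Trace 51: π^k(51) = [51, 116, 31, 46, 36, 1, 66] for k=0..6.
Decompose π into cycles: lengths [25, 25, 25, 25, 5, 5, 5, 5, 1, 1, 1, 1, 1] (13 cycles, including the fixed point 0).
With 13 cycles on 125 points, sign = (−1)^{125−13} = +1.
Zolotarev: (66|125) = +1, matching the cycle-count sign.

+1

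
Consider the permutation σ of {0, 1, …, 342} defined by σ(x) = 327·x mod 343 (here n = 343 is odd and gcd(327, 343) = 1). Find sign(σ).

Start at x=282: 282 → 290 → 162 → 152 → 312 → 153 → 296 → … (one orbit).
Cycle lengths of π_327 on ℤ/343ℤ: [294, 42, 6, 1]; 4 cycles in total.
343 − 4 = 339 transpositions; sign(π) = (−1)^339 = -1.
Zolotarev: (327|343) = -1, matching the cycle-count sign.

-1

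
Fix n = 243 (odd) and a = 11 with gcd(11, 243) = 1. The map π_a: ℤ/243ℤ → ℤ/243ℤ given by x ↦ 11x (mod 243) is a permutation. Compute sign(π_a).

-1

Trace 31: π^k(31) = [31, 98, 106, 194, 190, 146, 148] for k=0..6.
Cycle type of π: 162 + 54 + 18 + 6 + 2 + 1; total 6 cycles.
Σ(ℓ_i−1) = 243−6 = 237; sign = (−1)^237 = -1.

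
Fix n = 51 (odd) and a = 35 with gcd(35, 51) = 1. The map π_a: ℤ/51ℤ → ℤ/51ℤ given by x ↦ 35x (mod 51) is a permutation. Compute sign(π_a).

-1

Trace 1: π^k(1) = [1, 35] for k=0..1.
The orbit structure of x ↦ 35x mod 51: 34 orbits of sizes [2, 2, 2, 2, 2, 2, 2, 2, 2, 2, 2, 2, 2, 2, 2, 2, 2, 1, 1, 1, 1, 1, 1, 1, 1, 1, 1, 1, 1, 1, 1, 1, 1, 1].
With 34 cycles on 51 points, sign = (−1)^{51−34} = -1.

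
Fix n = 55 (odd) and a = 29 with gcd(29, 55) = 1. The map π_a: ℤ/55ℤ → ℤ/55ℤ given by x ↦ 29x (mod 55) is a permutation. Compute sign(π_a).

-1

Orbit of 24 under x↦29x: [24, 36, 54, 26, 39, 31, 19]… (length divides ord_55(29)).
The orbit structure of x ↦ 29x mod 55: 8 orbits of sizes [10, 10, 10, 10, 10, 2, 2, 1].
55 − 8 = 47 transpositions; sign(π) = (−1)^47 = -1.
Check: (29/55) = -1 by Zolotarev.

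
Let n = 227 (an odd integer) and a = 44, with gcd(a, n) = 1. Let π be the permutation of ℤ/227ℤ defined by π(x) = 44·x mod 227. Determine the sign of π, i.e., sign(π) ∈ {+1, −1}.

+1

Trace 23: π^k(23) = [23, 104, 36, 222, 7, 81, 159] for k=0..6.
Cycle type of π: 113×2 + 1; total 3 cycles.
sign(π) = (−1)^{n − #cycles} = (−1)^{227−3} = (−1)^224 = +1.
The Jacobi symbol (44|227) = +1 (Zolotarev) agrees.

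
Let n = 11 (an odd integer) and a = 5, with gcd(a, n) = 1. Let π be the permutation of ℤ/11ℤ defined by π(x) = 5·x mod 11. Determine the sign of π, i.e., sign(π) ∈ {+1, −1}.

+1

Orbit of 1 under x↦5x: [1, 5, 3, 4, 9]… (length divides ord_11(5)).
3 cycles of lengths [5, 5, 1].
3 cycles on 11: each ℓ→(−1)^(ℓ−1), product (−1)^8 = +1.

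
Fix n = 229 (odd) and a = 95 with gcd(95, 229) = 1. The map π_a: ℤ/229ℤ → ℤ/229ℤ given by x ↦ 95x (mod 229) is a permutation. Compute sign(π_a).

+1

Start at x=228: 228 → 134 → 135 → 1 → 95 → 94 → 228 (one orbit).
Cycle lengths of π_95 on ℤ/229ℤ: [6, 6, 6, 6, 6, 6, 6, 6, 6, 6, 6, 6, 6, 6, 6, 6, 6, 6, 6, 6, 6, 6, 6, 6, 6, 6, 6, 6, 6, 6, 6, 6, 6, 6, 6, 6, 6, 6, 1]; 39 cycles in total.
With 39 cycles on 229 points, sign = (−1)^{229−39} = +1.
(95|229)_J = +1 (Zolotarev's lemma cross-check).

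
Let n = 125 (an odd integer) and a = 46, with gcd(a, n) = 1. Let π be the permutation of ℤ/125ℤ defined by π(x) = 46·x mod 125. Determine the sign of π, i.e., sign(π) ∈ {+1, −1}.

+1

Trace 101: π^k(101) = [101, 21, 91, 61, 56, 76, 121] for k=0..6.
Cycle type of π: 25×4 + 5×4 + 1×5; total 13 cycles.
sign(π) = (−1)^{n − #cycles} = (−1)^{125−13} = (−1)^112 = +1.
Check: (46/125) = +1 by Zolotarev.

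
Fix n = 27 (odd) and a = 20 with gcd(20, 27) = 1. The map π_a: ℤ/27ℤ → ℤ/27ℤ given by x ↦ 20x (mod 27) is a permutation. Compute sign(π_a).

Orbit of 17 under x↦20x: [17, 16, 23, 1, 20, 22, 8]… (length divides ord_27(20)).
4 cycles of lengths [18, 6, 2, 1].
With 4 cycles on 27 points, sign = (−1)^{27−4} = -1.

-1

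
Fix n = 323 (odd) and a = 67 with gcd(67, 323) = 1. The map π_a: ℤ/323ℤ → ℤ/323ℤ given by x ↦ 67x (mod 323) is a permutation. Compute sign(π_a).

Orbit of 239 under x↦67x: [239, 186, 188, 322, 256, 33, 273]… (length divides ord_323(67)).
π_67 has 26 disjoint cycles with lengths [18, 18, 18, 18, 18, 18, 18, 18, 18, 18, 18, 18, 18, 18, 18, 18, 18, 2, 2, 2, 2, 2, 2, 2, 2, 1] on {0,…,322}.
26 cycles on 323: each ℓ→(−1)^(ℓ−1), product (−1)^297 = -1.
The Jacobi symbol (67|323) = -1 (Zolotarev) agrees.

-1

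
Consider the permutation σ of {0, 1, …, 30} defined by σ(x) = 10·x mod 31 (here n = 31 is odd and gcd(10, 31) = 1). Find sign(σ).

+1

Start at x=28: 28 → 1 → 10 → 7 → 8 → 18 → 25 → … (one orbit).
The orbit structure of x ↦ 10x mod 31: 3 orbits of sizes [15, 15, 1].
sign(π) = (−1)^{n − #cycles} = (−1)^{31−3} = (−1)^28 = +1.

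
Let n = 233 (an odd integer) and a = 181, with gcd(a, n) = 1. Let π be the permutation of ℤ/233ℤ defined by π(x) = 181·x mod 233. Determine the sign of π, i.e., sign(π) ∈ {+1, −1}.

Trace 91: π^k(91) = [91, 161, 16, 100, 159, 120, 51] for k=0..6.
Cycle lengths of π_181 on ℤ/233ℤ: [116, 116, 1]; 3 cycles in total.
233 − 3 = 230 transpositions; sign(π) = (−1)^230 = +1.

+1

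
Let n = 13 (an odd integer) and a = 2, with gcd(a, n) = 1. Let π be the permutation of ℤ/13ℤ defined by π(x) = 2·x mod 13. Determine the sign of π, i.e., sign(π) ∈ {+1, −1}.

-1

Trace 6: π^k(6) = [6, 12, 11, 9, 5, 10, 7] for k=0..6.
Decompose π into cycles: lengths [12, 1] (2 cycles, including the fixed point 0).
Σ(ℓ_i−1) = 13−2 = 11; sign = (−1)^11 = -1.
Via Zolotarev, sign(π_{2}) = (2|13) = -1.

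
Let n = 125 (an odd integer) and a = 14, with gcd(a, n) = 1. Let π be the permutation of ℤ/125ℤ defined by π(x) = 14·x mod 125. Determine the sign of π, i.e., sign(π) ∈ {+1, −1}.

Orbit of 94 under x↦14x: [94, 66, 49, 61, 104, 81, 9]… (length divides ord_125(14)).
7 cycles of lengths [50, 50, 10, 10, 2, 2, 1].
125 − 7 = 118 transpositions; sign(π) = (−1)^118 = +1.
Via Zolotarev, sign(π_{14}) = (14|125) = +1.

+1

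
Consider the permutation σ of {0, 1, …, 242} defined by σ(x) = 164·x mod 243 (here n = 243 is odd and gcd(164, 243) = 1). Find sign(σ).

-1

Start at x=35: 35 → 151 → 221 → 37 → 236 → 67 → 53 → … (one orbit).
Decompose π into cycles: lengths [162, 54, 18, 6, 2, 1] (6 cycles, including the fixed point 0).
6 cycles on 243: each ℓ→(−1)^(ℓ−1), product (−1)^237 = -1.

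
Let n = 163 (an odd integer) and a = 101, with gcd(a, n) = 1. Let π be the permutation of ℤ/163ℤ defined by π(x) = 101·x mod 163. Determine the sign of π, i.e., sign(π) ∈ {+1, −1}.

-1

Trace 16: π^k(16) = [16, 149, 53, 137, 145, 138, 83] for k=0..6.
2 cycles of lengths [162, 1].
Σ(ℓ_i−1) = 163−2 = 161; sign = (−1)^161 = -1.
Check: (101/163) = -1 by Zolotarev.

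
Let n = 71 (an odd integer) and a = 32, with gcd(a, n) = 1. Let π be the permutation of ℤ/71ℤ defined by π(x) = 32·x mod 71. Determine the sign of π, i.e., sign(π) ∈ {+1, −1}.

+1

Start at x=37: 37 → 48 → 45 → 20 → 1 → 32 → 30 → 37 (one orbit).
Cycle type of π: 7×10 + 1; total 11 cycles.
n − c = 71 − 11 = 60; sign = (−1)^60 = +1.
The Jacobi symbol (32|71) = +1 (Zolotarev) agrees.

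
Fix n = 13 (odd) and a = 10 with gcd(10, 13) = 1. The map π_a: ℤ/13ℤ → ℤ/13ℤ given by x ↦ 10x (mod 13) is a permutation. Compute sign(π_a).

Trace 3: π^k(3) = [3, 4, 1, 10, 9, 12] for k=0..5.
The orbit structure of x ↦ 10x mod 13: 3 orbits of sizes [6, 6, 1].
13 − 3 = 10 transpositions; sign(π) = (−1)^10 = +1.
Via Zolotarev, sign(π_{10}) = (10|13) = +1.

+1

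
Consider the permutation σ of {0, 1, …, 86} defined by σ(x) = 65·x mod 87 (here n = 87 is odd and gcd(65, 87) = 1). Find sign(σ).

Trace 16: π^k(16) = [16, 83, 1, 65, 49, 53, 52] for k=0..6.
Decompose π into cycles: lengths [14, 14, 14, 14, 7, 7, 7, 7, 2, 1] (10 cycles, including the fixed point 0).
With 10 cycles on 87 points, sign = (−1)^{87−10} = -1.
Via Zolotarev, sign(π_{65}) = (65|87) = -1.

-1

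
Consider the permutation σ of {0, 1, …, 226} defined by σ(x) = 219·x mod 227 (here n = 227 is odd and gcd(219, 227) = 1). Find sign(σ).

+1

Start at x=203: 203 → 192 → 53 → 30 → 214 → 104 → 76 → … (one orbit).
Cycle lengths of π_219 on ℤ/227ℤ: [113, 113, 1]; 3 cycles in total.
n − c = 227 − 3 = 224; sign = (−1)^224 = +1.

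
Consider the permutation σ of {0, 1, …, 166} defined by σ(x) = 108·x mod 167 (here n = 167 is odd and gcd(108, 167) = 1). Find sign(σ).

+1

Start at x=107: 107 → 33 → 57 → 144 → 21 → 97 → 122 → … (one orbit).
π_108 has 3 disjoint cycles with lengths [83, 83, 1] on {0,…,166}.
sign(π) = (−1)^{n − #cycles} = (−1)^{167−3} = (−1)^164 = +1.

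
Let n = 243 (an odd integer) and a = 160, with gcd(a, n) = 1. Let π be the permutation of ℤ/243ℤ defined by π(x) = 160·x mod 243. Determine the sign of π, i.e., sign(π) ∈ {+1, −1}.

+1

Trace 151: π^k(151) = [151, 103, 199, 7, 148, 109, 187] for k=0..6.
π_160 has 11 disjoint cycles with lengths [81, 81, 27, 27, 9, 9, 3, 3, 1, 1, 1] on {0,…,242}.
sign(π) = (−1)^{n − #cycles} = (−1)^{243−11} = (−1)^232 = +1.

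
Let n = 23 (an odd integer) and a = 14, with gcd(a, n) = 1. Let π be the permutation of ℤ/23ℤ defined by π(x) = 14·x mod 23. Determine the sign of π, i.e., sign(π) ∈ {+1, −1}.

-1

Start at x=17: 17 → 8 → 20 → 4 → 10 → 2 → 5 → … (one orbit).
The orbit structure of x ↦ 14x mod 23: 2 orbits of sizes [22, 1].
2 cycles on 23: each ℓ→(−1)^(ℓ−1), product (−1)^21 = -1.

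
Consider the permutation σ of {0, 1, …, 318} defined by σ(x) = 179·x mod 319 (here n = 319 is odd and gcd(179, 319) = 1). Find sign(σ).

Trace 207: π^k(207) = [207, 49, 158, 210, 267, 262, 5] for k=0..6.
The orbit structure of x ↦ 179x mod 319: 9 orbits of sizes [70, 70, 70, 70, 14, 14, 5, 5, 1].
Σ(ℓ_i−1) = 319−9 = 310; sign = (−1)^310 = +1.

+1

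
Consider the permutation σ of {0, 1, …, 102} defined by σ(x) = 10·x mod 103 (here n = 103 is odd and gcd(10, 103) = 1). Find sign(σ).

-1

Orbit of 1 under x↦10x: [1, 10, 100, 73, 9, 90, 76]… (length divides ord_103(10)).
The orbit structure of x ↦ 10x mod 103: 4 orbits of sizes [34, 34, 34, 1].
With 4 cycles on 103 points, sign = (−1)^{103−4} = -1.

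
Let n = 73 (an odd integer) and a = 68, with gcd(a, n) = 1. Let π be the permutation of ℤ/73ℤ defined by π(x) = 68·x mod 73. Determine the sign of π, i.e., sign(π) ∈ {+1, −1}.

-1

Start at x=16: 16 → 66 → 35 → 44 → 72 → 5 → 48 → … (one orbit).
Cycle type of π: 72 + 1; total 2 cycles.
sign(π) = (−1)^{n − #cycles} = (−1)^{73−2} = (−1)^71 = -1.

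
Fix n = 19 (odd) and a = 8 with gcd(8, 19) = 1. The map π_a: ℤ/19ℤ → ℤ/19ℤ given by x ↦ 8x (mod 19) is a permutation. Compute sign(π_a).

-1

Orbit of 7 under x↦8x: [7, 18, 11, 12, 1, 8]… (length divides ord_19(8)).
Decompose π into cycles: lengths [6, 6, 6, 1] (4 cycles, including the fixed point 0).
Σ(ℓ_i−1) = 19−4 = 15; sign = (−1)^15 = -1.
Zolotarev: (8|19) = -1, matching the cycle-count sign.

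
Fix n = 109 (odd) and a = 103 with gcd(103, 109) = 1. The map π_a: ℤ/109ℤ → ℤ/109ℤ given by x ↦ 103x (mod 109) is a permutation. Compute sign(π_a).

-1

Orbit of 70 under x↦103x: [70, 16, 13, 31, 32, 26, 62]… (length divides ord_109(103)).
2 cycles of lengths [108, 1].
109 − 2 = 107 transpositions; sign(π) = (−1)^107 = -1.
Via Zolotarev, sign(π_{103}) = (103|109) = -1.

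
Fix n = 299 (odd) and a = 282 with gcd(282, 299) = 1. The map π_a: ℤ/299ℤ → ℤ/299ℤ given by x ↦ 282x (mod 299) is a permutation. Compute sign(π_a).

+1

Start at x=27: 27 → 139 → 29 → 105 → 9 → 146 → 209 → … (one orbit).
The orbit structure of x ↦ 282x mod 299: 15 orbits of sizes [33, 33, 33, 33, 33, 33, 33, 33, 11, 11, 3, 3, 3, 3, 1].
sign(π) = (−1)^{n − #cycles} = (−1)^{299−15} = (−1)^284 = +1.
The Jacobi symbol (282|299) = +1 (Zolotarev) agrees.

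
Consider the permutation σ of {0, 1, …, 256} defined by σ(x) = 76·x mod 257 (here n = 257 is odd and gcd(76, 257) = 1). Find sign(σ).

Trace 63: π^k(63) = [63, 162, 233, 232, 156, 34, 14] for k=0..6.
Cycle type of π: 256 + 1; total 2 cycles.
Σ(ℓ_i−1) = 257−2 = 255; sign = (−1)^255 = -1.
The Jacobi symbol (76|257) = -1 (Zolotarev) agrees.

-1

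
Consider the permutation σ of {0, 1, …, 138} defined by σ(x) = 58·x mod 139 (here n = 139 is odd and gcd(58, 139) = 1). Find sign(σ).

Start at x=94: 94 → 31 → 130 → 34 → 26 → 118 → 33 → … (one orbit).
π_58 has 2 disjoint cycles with lengths [138, 1] on {0,…,138}.
Σ(ℓ_i−1) = 139−2 = 137; sign = (−1)^137 = -1.
Via Zolotarev, sign(π_{58}) = (58|139) = -1.

-1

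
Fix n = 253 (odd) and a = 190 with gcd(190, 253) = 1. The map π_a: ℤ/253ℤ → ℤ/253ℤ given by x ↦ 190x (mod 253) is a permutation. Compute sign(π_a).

+1

Trace 147: π^k(147) = [147, 100, 25, 196, 49, 202, 177] for k=0..6.
The orbit structure of x ↦ 190x mod 253: 9 orbits of sizes [55, 55, 55, 55, 11, 11, 5, 5, 1].
n − c = 253 − 9 = 244; sign = (−1)^244 = +1.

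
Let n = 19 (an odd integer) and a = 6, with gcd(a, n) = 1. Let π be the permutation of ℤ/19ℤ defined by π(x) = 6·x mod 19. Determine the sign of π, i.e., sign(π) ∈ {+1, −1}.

Orbit of 6 under x↦6x: [6, 17, 7, 4, 5, 11, 9]… (length divides ord_19(6)).
The orbit structure of x ↦ 6x mod 19: 3 orbits of sizes [9, 9, 1].
19 − 3 = 16 transpositions; sign(π) = (−1)^16 = +1.

+1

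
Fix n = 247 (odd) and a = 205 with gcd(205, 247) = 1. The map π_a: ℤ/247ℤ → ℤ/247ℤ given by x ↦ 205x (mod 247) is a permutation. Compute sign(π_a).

Start at x=10: 10 → 74 → 103 → 120 → 147 → 1 → 205 → … (one orbit).
The orbit structure of x ↦ 205x mod 247: 16 orbits of sizes [18, 18, 18, 18, 18, 18, 18, 18, 18, 18, 18, 18, 18, 6, 6, 1].
With 16 cycles on 247 points, sign = (−1)^{247−16} = -1.

-1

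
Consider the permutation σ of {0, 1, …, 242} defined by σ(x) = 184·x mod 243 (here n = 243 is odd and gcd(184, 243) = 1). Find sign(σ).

Start at x=235: 235 → 229 → 97 → 109 → 130 → 106 → 64 → … (one orbit).
Decompose π into cycles: lengths [81, 81, 27, 27, 9, 9, 3, 3, 1, 1, 1] (11 cycles, including the fixed point 0).
n − c = 243 − 11 = 232; sign = (−1)^232 = +1.
Zolotarev: (184|243) = +1, matching the cycle-count sign.

+1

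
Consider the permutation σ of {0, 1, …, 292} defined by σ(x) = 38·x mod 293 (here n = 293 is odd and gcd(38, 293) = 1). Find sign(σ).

+1

Start at x=210: 210 → 69 → 278 → 16 → 22 → 250 → 124 → … (one orbit).
The orbit structure of x ↦ 38x mod 293: 5 orbits of sizes [73, 73, 73, 73, 1].
Σ(ℓ_i−1) = 293−5 = 288; sign = (−1)^288 = +1.
Zolotarev: (38|293) = +1, matching the cycle-count sign.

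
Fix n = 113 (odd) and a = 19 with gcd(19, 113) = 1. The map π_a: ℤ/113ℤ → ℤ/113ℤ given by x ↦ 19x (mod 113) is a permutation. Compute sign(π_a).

-1

Start at x=36: 36 → 6 → 1 → 19 → 22 → 79 → 32 → … (one orbit).
2 cycles of lengths [112, 1].
With 2 cycles on 113 points, sign = (−1)^{113−2} = -1.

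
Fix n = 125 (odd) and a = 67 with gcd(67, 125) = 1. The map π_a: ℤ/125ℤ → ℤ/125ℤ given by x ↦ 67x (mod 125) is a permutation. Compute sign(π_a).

Orbit of 6 under x↦67x: [6, 27, 59, 78, 101, 17, 14]… (length divides ord_125(67)).
π_67 has 4 disjoint cycles with lengths [100, 20, 4, 1] on {0,…,124}.
With 4 cycles on 125 points, sign = (−1)^{125−4} = -1.
(67|125)_J = -1 (Zolotarev's lemma cross-check).

-1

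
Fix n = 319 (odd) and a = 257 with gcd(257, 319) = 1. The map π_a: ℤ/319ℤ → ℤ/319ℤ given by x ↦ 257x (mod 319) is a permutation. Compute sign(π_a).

+1

Trace 45: π^k(45) = [45, 81, 82, 20, 36, 1, 257] for k=0..6.
The orbit structure of x ↦ 257x mod 319: 15 orbits of sizes [35, 35, 35, 35, 35, 35, 35, 35, 7, 7, 7, 7, 5, 5, 1].
With 15 cycles on 319 points, sign = (−1)^{319−15} = +1.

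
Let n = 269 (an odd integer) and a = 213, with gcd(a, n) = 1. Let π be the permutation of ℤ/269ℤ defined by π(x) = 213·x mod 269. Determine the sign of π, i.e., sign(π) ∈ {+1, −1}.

Trace 220: π^k(220) = [220, 54, 204, 143, 62, 25, 214] for k=0..6.
5 cycles of lengths [67, 67, 67, 67, 1].
sign(π) = (−1)^{n − #cycles} = (−1)^{269−5} = (−1)^264 = +1.

+1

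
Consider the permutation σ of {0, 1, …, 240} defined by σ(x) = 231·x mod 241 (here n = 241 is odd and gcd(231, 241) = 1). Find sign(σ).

+1

Start at x=231: 231 → 100 → 205 → 119 → 15 → 91 → 54 → … (one orbit).
The orbit structure of x ↦ 231x mod 241: 17 orbits of sizes [15, 15, 15, 15, 15, 15, 15, 15, 15, 15, 15, 15, 15, 15, 15, 15, 1].
Σ(ℓ_i−1) = 241−17 = 224; sign = (−1)^224 = +1.
Check: (231/241) = +1 by Zolotarev.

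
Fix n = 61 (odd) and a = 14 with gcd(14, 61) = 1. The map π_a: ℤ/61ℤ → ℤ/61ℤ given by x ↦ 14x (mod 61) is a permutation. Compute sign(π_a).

Orbit of 13 under x↦14x: [13, 60, 47, 48, 1, 14]… (length divides ord_61(14)).
Cycle lengths of π_14 on ℤ/61ℤ: [6, 6, 6, 6, 6, 6, 6, 6, 6, 6, 1]; 11 cycles in total.
Σ(ℓ_i−1) = 61−11 = 50; sign = (−1)^50 = +1.
The Jacobi symbol (14|61) = +1 (Zolotarev) agrees.

+1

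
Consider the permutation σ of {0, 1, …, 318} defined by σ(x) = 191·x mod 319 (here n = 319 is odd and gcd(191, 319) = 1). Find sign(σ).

Orbit of 273 under x↦191x: [273, 146, 133, 202, 302, 262, 278]… (length divides ord_319(191)).
Decompose π into cycles: lengths [20, 20, 20, 20, 20, 20, 20, 20, 20, 20, 20, 20, 20, 20, 5, 5, 4, 4, 4, 4, 4, 4, 4, 1] (24 cycles, including the fixed point 0).
Σ(ℓ_i−1) = 319−24 = 295; sign = (−1)^295 = -1.
(191|319)_J = -1 (Zolotarev's lemma cross-check).

-1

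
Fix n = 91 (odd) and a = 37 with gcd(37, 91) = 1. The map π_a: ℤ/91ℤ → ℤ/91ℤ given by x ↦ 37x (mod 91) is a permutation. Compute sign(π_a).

Trace 1: π^k(1) = [1, 37, 4, 57, 16, 46, 64] for k=0..6.
The orbit structure of x ↦ 37x mod 91: 10 orbits of sizes [12, 12, 12, 12, 12, 12, 12, 3, 3, 1].
91 − 10 = 81 transpositions; sign(π) = (−1)^81 = -1.

-1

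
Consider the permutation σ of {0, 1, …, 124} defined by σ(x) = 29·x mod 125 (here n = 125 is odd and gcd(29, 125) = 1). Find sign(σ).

Trace 89: π^k(89) = [89, 81, 99, 121, 9, 11, 69] for k=0..6.
The orbit structure of x ↦ 29x mod 125: 7 orbits of sizes [50, 50, 10, 10, 2, 2, 1].
sign(π) = (−1)^{n − #cycles} = (−1)^{125−7} = (−1)^118 = +1.
Via Zolotarev, sign(π_{29}) = (29|125) = +1.

+1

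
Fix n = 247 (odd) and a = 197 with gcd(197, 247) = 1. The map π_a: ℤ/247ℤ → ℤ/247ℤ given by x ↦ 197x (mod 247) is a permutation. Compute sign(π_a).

-1

Start at x=96: 96 → 140 → 163 → 1 → 197 → 30 → 229 → … (one orbit).
Cycle type of π: 12×19 + 3×6 + 1; total 26 cycles.
n − c = 247 − 26 = 221; sign = (−1)^221 = -1.
Via Zolotarev, sign(π_{197}) = (197|247) = -1.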